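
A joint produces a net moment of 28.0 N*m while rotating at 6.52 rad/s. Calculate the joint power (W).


P = M * omega
P = 28.0 * 6.52
P = 182.5600


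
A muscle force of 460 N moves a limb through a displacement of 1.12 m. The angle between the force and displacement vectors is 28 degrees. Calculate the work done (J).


W = F * d * cos(theta)
theta = 28 deg = 0.4887 rad
cos(theta) = 0.8829
W = 460 * 1.12 * 0.8829
W = 454.8946


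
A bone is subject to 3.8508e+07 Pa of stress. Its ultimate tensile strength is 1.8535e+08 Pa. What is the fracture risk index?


FRI = applied / ultimate
FRI = 3.8508e+07 / 1.8535e+08
FRI = 0.2078


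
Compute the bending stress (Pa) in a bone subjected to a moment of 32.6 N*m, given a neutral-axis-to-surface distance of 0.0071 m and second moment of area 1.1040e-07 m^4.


sigma = M * c / I
sigma = 32.6 * 0.0071 / 1.1040e-07
M * c = 0.2315
sigma = 2.0966e+06


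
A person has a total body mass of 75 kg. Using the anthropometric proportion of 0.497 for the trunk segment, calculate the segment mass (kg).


m_segment = body_mass * fraction
m_segment = 75 * 0.497
m_segment = 37.2750


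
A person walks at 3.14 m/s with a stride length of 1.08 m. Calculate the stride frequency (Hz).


f = v / stride_length
f = 3.14 / 1.08
f = 2.9074


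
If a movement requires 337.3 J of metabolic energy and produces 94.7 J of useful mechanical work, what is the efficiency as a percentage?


eta = (W_mech / E_meta) * 100
eta = (94.7 / 337.3) * 100
ratio = 0.2808
eta = 28.0759


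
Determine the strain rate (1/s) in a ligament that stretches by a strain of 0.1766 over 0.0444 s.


strain_rate = delta_strain / delta_t
strain_rate = 0.1766 / 0.0444
strain_rate = 3.9775


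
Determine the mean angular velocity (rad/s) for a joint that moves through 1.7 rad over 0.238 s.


omega = delta_theta / delta_t
omega = 1.7 / 0.238
omega = 7.1429


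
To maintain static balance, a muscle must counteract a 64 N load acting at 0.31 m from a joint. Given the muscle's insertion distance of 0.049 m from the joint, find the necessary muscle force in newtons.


F_muscle = W * d_load / d_muscle
F_muscle = 64 * 0.31 / 0.049
Numerator = 19.8400
F_muscle = 404.8980


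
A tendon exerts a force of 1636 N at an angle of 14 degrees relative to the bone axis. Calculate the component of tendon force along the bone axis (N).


F_eff = F_tendon * cos(theta)
theta = 14 deg = 0.2443 rad
cos(theta) = 0.9703
F_eff = 1636 * 0.9703
F_eff = 1587.4038


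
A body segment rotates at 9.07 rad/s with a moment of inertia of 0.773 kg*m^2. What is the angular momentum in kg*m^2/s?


L = I * omega
L = 0.773 * 9.07
L = 7.0111


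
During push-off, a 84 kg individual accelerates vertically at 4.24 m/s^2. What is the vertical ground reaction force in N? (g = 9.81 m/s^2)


GRF = m * (g + a)
GRF = 84 * (9.81 + 4.24)
GRF = 84 * 14.0500
GRF = 1180.2000


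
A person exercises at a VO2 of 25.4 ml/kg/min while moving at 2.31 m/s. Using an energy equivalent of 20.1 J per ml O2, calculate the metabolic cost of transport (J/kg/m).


Power per kg = VO2 * 20.1 / 60
Power per kg = 25.4 * 20.1 / 60 = 8.5090 W/kg
Cost = power_per_kg / speed
Cost = 8.5090 / 2.31
Cost = 3.6835


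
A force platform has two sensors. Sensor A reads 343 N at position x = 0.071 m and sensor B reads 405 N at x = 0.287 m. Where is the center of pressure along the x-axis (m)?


COP_x = (F1*x1 + F2*x2) / (F1 + F2)
COP_x = (343*0.071 + 405*0.287) / (343 + 405)
Numerator = 140.5880
Denominator = 748
COP_x = 0.1880


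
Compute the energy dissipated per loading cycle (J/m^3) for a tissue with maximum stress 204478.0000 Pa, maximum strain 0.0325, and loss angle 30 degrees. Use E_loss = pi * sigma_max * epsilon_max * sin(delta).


E_loss = pi * sigma_max * epsilon_max * sin(delta)
delta = 30 deg = 0.5236 rad
sin(delta) = 0.5000
E_loss = pi * 204478.0000 * 0.0325 * 0.5000
E_loss = 10438.7820


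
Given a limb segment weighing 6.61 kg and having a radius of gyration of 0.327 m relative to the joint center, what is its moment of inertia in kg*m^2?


I = m * k^2
I = 6.61 * 0.327^2
k^2 = 0.1069
I = 0.7068


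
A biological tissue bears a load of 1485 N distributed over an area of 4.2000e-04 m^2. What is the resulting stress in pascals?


stress = F / A
stress = 1485 / 4.2000e-04
stress = 3.5357e+06


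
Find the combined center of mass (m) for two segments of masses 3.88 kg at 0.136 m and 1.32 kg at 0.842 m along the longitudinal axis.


COM = (m1*x1 + m2*x2) / (m1 + m2)
COM = (3.88*0.136 + 1.32*0.842) / (3.88 + 1.32)
Numerator = 1.6391
Denominator = 5.2000
COM = 0.3152


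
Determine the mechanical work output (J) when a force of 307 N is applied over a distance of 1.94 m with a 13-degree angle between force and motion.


W = F * d * cos(theta)
theta = 13 deg = 0.2269 rad
cos(theta) = 0.9744
W = 307 * 1.94 * 0.9744
W = 580.3153


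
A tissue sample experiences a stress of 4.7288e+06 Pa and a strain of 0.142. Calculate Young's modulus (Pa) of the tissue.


E = stress / strain
E = 4.7288e+06 / 0.142
E = 3.3301e+07


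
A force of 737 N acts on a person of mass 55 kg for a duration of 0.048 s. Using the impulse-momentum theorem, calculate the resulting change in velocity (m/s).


J = F * dt = 737 * 0.048 = 35.3760 N*s
delta_v = J / m
delta_v = 35.3760 / 55
delta_v = 0.6432


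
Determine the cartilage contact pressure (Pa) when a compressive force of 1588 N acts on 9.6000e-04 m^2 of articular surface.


P = F / A
P = 1588 / 9.6000e-04
P = 1.6542e+06


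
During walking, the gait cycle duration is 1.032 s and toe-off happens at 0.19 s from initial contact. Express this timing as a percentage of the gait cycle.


pct = (event_time / cycle_time) * 100
pct = (0.19 / 1.032) * 100
ratio = 0.1841
pct = 18.4109


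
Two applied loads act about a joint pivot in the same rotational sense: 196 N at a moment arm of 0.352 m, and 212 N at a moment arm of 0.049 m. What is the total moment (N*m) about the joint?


M = F1 * d1 + F2 * d2
M = 196 * 0.352 + 212 * 0.049
M = 68.9920 + 10.3880
M = 79.3800


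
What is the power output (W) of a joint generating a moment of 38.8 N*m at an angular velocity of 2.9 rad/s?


P = M * omega
P = 38.8 * 2.9
P = 112.5200


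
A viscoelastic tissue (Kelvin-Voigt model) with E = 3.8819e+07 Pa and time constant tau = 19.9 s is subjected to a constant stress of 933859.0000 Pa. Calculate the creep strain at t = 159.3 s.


epsilon(t) = (sigma/E) * (1 - exp(-t/tau))
sigma/E = 933859.0000 / 3.8819e+07 = 0.0241
exp(-t/tau) = exp(-159.3 / 19.9) = 3.3378e-04
epsilon = 0.0241 * (1 - 3.3378e-04)
epsilon = 0.0240


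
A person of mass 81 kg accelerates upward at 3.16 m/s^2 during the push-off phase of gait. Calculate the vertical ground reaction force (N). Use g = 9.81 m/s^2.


GRF = m * (g + a)
GRF = 81 * (9.81 + 3.16)
GRF = 81 * 12.9700
GRF = 1050.5700


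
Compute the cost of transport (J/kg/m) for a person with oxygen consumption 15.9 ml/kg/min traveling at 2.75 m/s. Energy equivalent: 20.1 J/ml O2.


Power per kg = VO2 * 20.1 / 60
Power per kg = 15.9 * 20.1 / 60 = 5.3265 W/kg
Cost = power_per_kg / speed
Cost = 5.3265 / 2.75
Cost = 1.9369


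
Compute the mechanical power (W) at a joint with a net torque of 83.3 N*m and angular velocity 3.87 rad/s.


P = M * omega
P = 83.3 * 3.87
P = 322.3710


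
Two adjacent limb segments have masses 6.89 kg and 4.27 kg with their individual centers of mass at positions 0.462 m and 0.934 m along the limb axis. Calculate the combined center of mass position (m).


COM = (m1*x1 + m2*x2) / (m1 + m2)
COM = (6.89*0.462 + 4.27*0.934) / (6.89 + 4.27)
Numerator = 7.1714
Denominator = 11.1600
COM = 0.6426


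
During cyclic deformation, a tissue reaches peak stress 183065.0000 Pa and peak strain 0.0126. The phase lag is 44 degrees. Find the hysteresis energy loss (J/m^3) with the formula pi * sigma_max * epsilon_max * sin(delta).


E_loss = pi * sigma_max * epsilon_max * sin(delta)
delta = 44 deg = 0.7679 rad
sin(delta) = 0.6947
E_loss = pi * 183065.0000 * 0.0126 * 0.6947
E_loss = 5033.8122


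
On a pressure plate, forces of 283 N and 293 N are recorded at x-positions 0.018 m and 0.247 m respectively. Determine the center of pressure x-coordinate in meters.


COP_x = (F1*x1 + F2*x2) / (F1 + F2)
COP_x = (283*0.018 + 293*0.247) / (283 + 293)
Numerator = 77.4650
Denominator = 576
COP_x = 0.1345


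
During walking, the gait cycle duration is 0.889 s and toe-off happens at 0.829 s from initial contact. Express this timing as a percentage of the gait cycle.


pct = (event_time / cycle_time) * 100
pct = (0.829 / 0.889) * 100
ratio = 0.9325
pct = 93.2508


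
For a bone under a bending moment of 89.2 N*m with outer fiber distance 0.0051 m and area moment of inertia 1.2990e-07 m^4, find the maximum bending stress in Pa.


sigma = M * c / I
sigma = 89.2 * 0.0051 / 1.2990e-07
M * c = 0.4549
sigma = 3.5021e+06


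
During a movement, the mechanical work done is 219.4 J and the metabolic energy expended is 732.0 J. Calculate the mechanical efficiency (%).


eta = (W_mech / E_meta) * 100
eta = (219.4 / 732.0) * 100
ratio = 0.2997
eta = 29.9727


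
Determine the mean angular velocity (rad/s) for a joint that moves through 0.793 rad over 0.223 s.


omega = delta_theta / delta_t
omega = 0.793 / 0.223
omega = 3.5561


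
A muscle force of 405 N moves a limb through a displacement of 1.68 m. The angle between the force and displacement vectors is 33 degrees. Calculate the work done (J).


W = F * d * cos(theta)
theta = 33 deg = 0.5760 rad
cos(theta) = 0.8387
W = 405 * 1.68 * 0.8387
W = 570.6315


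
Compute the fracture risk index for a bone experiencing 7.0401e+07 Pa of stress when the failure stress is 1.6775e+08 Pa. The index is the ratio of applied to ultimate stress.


FRI = applied / ultimate
FRI = 7.0401e+07 / 1.6775e+08
FRI = 0.4197


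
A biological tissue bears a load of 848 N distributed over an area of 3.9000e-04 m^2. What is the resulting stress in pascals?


stress = F / A
stress = 848 / 3.9000e-04
stress = 2.1744e+06


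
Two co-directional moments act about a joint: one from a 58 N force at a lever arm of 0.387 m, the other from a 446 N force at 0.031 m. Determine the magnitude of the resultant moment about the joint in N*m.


M = F1 * d1 + F2 * d2
M = 58 * 0.387 + 446 * 0.031
M = 22.4460 + 13.8260
M = 36.2720


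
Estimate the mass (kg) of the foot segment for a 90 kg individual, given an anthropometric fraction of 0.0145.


m_segment = body_mass * fraction
m_segment = 90 * 0.0145
m_segment = 1.3050


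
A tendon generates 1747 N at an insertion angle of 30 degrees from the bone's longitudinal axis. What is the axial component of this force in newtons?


F_eff = F_tendon * cos(theta)
theta = 30 deg = 0.5236 rad
cos(theta) = 0.8660
F_eff = 1747 * 0.8660
F_eff = 1512.9464


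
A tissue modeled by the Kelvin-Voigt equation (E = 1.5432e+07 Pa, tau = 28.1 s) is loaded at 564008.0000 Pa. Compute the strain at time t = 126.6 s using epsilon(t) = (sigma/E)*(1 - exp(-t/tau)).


epsilon(t) = (sigma/E) * (1 - exp(-t/tau))
sigma/E = 564008.0000 / 1.5432e+07 = 0.0365
exp(-t/tau) = exp(-126.6 / 28.1) = 0.0110
epsilon = 0.0365 * (1 - 0.0110)
epsilon = 0.0361


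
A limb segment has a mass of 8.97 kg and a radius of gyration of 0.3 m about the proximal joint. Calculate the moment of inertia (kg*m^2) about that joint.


I = m * k^2
I = 8.97 * 0.3^2
k^2 = 0.0900
I = 0.8073


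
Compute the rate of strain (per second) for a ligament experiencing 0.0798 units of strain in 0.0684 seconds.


strain_rate = delta_strain / delta_t
strain_rate = 0.0798 / 0.0684
strain_rate = 1.1667


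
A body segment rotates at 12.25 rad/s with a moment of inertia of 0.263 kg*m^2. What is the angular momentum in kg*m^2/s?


L = I * omega
L = 0.263 * 12.25
L = 3.2218


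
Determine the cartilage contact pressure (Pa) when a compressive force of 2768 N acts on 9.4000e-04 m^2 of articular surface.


P = F / A
P = 2768 / 9.4000e-04
P = 2.9447e+06


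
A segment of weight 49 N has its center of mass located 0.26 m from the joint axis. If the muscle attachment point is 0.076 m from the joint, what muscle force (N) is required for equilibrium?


F_muscle = W * d_load / d_muscle
F_muscle = 49 * 0.26 / 0.076
Numerator = 12.7400
F_muscle = 167.6316


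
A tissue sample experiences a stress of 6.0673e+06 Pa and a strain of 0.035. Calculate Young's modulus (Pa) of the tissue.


E = stress / strain
E = 6.0673e+06 / 0.035
E = 1.7335e+08


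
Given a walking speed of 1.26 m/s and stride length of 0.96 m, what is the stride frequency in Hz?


f = v / stride_length
f = 1.26 / 0.96
f = 1.3125


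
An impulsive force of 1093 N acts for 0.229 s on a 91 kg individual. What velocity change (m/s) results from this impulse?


J = F * dt = 1093 * 0.229 = 250.2970 N*s
delta_v = J / m
delta_v = 250.2970 / 91
delta_v = 2.7505


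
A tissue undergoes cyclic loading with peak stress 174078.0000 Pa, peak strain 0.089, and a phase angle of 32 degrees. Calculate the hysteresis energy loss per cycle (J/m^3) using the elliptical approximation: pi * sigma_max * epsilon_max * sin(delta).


E_loss = pi * sigma_max * epsilon_max * sin(delta)
delta = 32 deg = 0.5585 rad
sin(delta) = 0.5299
E_loss = pi * 174078.0000 * 0.089 * 0.5299
E_loss = 25792.5022


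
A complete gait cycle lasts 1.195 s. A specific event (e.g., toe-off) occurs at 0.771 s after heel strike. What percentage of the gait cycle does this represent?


pct = (event_time / cycle_time) * 100
pct = (0.771 / 1.195) * 100
ratio = 0.6452
pct = 64.5188


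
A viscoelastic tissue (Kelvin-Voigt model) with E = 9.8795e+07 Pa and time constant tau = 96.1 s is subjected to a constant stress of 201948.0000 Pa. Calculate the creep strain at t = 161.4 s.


epsilon(t) = (sigma/E) * (1 - exp(-t/tau))
sigma/E = 201948.0000 / 9.8795e+07 = 0.0020
exp(-t/tau) = exp(-161.4 / 96.1) = 0.1865
epsilon = 0.0020 * (1 - 0.1865)
epsilon = 0.0017


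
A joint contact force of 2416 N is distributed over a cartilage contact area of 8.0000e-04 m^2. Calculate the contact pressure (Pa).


P = F / A
P = 2416 / 8.0000e-04
P = 3.0200e+06


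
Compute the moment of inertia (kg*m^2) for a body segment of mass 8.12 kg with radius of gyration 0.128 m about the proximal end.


I = m * k^2
I = 8.12 * 0.128^2
k^2 = 0.0164
I = 0.1330


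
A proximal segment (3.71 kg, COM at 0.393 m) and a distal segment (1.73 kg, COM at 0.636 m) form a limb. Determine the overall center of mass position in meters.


COM = (m1*x1 + m2*x2) / (m1 + m2)
COM = (3.71*0.393 + 1.73*0.636) / (3.71 + 1.73)
Numerator = 2.5583
Denominator = 5.4400
COM = 0.4703


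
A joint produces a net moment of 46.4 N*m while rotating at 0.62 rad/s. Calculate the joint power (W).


P = M * omega
P = 46.4 * 0.62
P = 28.7680


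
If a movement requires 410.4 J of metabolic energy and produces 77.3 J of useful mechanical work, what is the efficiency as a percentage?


eta = (W_mech / E_meta) * 100
eta = (77.3 / 410.4) * 100
ratio = 0.1884
eta = 18.8353


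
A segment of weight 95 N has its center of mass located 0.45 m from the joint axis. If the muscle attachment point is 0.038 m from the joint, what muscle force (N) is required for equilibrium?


F_muscle = W * d_load / d_muscle
F_muscle = 95 * 0.45 / 0.038
Numerator = 42.7500
F_muscle = 1125.0000


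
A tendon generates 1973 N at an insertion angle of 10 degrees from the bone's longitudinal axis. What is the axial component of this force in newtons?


F_eff = F_tendon * cos(theta)
theta = 10 deg = 0.1745 rad
cos(theta) = 0.9848
F_eff = 1973 * 0.9848
F_eff = 1943.0257


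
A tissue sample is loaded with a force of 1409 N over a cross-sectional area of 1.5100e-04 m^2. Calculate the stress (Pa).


stress = F / A
stress = 1409 / 1.5100e-04
stress = 9.3311e+06


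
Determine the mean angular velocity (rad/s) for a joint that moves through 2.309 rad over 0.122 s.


omega = delta_theta / delta_t
omega = 2.309 / 0.122
omega = 18.9262


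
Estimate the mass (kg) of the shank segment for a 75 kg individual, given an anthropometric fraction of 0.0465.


m_segment = body_mass * fraction
m_segment = 75 * 0.0465
m_segment = 3.4875


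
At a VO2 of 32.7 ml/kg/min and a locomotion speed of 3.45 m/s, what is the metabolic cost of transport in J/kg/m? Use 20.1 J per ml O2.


Power per kg = VO2 * 20.1 / 60
Power per kg = 32.7 * 20.1 / 60 = 10.9545 W/kg
Cost = power_per_kg / speed
Cost = 10.9545 / 3.45
Cost = 3.1752


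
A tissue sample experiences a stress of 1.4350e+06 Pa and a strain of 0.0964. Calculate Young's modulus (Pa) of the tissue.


E = stress / strain
E = 1.4350e+06 / 0.0964
E = 1.4886e+07


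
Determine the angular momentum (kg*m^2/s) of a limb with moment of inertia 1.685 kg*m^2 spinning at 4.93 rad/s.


L = I * omega
L = 1.685 * 4.93
L = 8.3071


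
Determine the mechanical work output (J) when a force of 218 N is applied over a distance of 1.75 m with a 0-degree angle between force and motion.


W = F * d * cos(theta)
theta = 0 deg = 0.0000 rad
cos(theta) = 1.0000
W = 218 * 1.75 * 1.0000
W = 381.5000


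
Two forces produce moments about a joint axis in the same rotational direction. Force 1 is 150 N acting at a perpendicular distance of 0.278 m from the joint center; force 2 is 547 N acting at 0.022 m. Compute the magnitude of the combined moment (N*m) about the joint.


M = F1 * d1 + F2 * d2
M = 150 * 0.278 + 547 * 0.022
M = 41.7000 + 12.0340
M = 53.7340


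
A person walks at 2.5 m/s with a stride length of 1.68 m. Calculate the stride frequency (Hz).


f = v / stride_length
f = 2.5 / 1.68
f = 1.4881


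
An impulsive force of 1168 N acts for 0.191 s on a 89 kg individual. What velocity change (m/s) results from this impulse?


J = F * dt = 1168 * 0.191 = 223.0880 N*s
delta_v = J / m
delta_v = 223.0880 / 89
delta_v = 2.5066


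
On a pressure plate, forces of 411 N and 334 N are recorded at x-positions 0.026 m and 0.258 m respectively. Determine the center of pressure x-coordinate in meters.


COP_x = (F1*x1 + F2*x2) / (F1 + F2)
COP_x = (411*0.026 + 334*0.258) / (411 + 334)
Numerator = 96.8580
Denominator = 745
COP_x = 0.1300


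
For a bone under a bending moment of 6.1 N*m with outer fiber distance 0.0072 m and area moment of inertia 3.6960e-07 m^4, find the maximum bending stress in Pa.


sigma = M * c / I
sigma = 6.1 * 0.0072 / 3.6960e-07
M * c = 0.0439
sigma = 118831.1688


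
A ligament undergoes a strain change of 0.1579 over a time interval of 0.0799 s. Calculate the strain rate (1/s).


strain_rate = delta_strain / delta_t
strain_rate = 0.1579 / 0.0799
strain_rate = 1.9762


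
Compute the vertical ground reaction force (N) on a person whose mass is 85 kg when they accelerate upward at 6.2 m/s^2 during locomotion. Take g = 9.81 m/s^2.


GRF = m * (g + a)
GRF = 85 * (9.81 + 6.2)
GRF = 85 * 16.0100
GRF = 1360.8500


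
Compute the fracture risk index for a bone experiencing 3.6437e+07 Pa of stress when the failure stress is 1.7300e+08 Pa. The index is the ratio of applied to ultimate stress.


FRI = applied / ultimate
FRI = 3.6437e+07 / 1.7300e+08
FRI = 0.2106


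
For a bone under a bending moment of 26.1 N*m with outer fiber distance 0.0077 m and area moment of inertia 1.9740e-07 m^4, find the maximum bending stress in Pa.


sigma = M * c / I
sigma = 26.1 * 0.0077 / 1.9740e-07
M * c = 0.2010
sigma = 1.0181e+06


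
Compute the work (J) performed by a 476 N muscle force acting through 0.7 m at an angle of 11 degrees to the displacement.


W = F * d * cos(theta)
theta = 11 deg = 0.1920 rad
cos(theta) = 0.9816
W = 476 * 0.7 * 0.9816
W = 327.0782


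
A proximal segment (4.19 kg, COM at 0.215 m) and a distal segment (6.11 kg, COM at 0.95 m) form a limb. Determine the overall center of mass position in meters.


COM = (m1*x1 + m2*x2) / (m1 + m2)
COM = (4.19*0.215 + 6.11*0.95) / (4.19 + 6.11)
Numerator = 6.7054
Denominator = 10.3000
COM = 0.6510


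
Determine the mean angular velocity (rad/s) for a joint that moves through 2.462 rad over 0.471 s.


omega = delta_theta / delta_t
omega = 2.462 / 0.471
omega = 5.2272


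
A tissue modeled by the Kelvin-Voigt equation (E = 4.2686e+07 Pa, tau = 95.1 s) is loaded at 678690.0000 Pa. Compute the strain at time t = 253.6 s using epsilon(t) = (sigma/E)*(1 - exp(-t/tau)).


epsilon(t) = (sigma/E) * (1 - exp(-t/tau))
sigma/E = 678690.0000 / 4.2686e+07 = 0.0159
exp(-t/tau) = exp(-253.6 / 95.1) = 0.0695
epsilon = 0.0159 * (1 - 0.0695)
epsilon = 0.0148


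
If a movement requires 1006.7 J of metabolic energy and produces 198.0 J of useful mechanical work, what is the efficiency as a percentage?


eta = (W_mech / E_meta) * 100
eta = (198.0 / 1006.7) * 100
ratio = 0.1967
eta = 19.6682


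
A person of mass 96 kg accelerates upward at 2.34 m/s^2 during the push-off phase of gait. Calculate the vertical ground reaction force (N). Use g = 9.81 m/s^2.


GRF = m * (g + a)
GRF = 96 * (9.81 + 2.34)
GRF = 96 * 12.1500
GRF = 1166.4000


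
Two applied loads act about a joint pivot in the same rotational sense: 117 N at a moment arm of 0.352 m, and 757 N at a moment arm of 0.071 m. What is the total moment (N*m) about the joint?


M = F1 * d1 + F2 * d2
M = 117 * 0.352 + 757 * 0.071
M = 41.1840 + 53.7470
M = 94.9310


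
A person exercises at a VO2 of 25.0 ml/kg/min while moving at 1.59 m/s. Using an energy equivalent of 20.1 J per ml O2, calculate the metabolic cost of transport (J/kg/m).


Power per kg = VO2 * 20.1 / 60
Power per kg = 25.0 * 20.1 / 60 = 8.3750 W/kg
Cost = power_per_kg / speed
Cost = 8.3750 / 1.59
Cost = 5.2673


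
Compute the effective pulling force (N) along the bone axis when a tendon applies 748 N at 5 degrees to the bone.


F_eff = F_tendon * cos(theta)
theta = 5 deg = 0.0873 rad
cos(theta) = 0.9962
F_eff = 748 * 0.9962
F_eff = 745.1536


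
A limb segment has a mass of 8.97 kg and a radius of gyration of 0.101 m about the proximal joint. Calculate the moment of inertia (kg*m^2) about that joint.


I = m * k^2
I = 8.97 * 0.101^2
k^2 = 0.0102
I = 0.0915


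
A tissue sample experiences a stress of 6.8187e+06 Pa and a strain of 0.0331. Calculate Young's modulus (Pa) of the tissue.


E = stress / strain
E = 6.8187e+06 / 0.0331
E = 2.0600e+08


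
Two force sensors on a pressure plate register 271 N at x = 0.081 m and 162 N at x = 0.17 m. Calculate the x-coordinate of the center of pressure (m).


COP_x = (F1*x1 + F2*x2) / (F1 + F2)
COP_x = (271*0.081 + 162*0.17) / (271 + 162)
Numerator = 49.4910
Denominator = 433
COP_x = 0.1143


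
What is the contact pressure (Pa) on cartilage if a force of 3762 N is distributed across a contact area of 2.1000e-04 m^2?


P = F / A
P = 3762 / 2.1000e-04
P = 1.7914e+07


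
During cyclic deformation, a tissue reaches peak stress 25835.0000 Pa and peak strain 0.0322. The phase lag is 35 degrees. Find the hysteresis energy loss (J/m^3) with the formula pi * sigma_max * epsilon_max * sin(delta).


E_loss = pi * sigma_max * epsilon_max * sin(delta)
delta = 35 deg = 0.6109 rad
sin(delta) = 0.5736
E_loss = pi * 25835.0000 * 0.0322 * 0.5736
E_loss = 1499.0134


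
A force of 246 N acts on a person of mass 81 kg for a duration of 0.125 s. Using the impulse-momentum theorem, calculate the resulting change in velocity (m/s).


J = F * dt = 246 * 0.125 = 30.7500 N*s
delta_v = J / m
delta_v = 30.7500 / 81
delta_v = 0.3796


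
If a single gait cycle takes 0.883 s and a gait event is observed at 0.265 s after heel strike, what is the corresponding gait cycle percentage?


pct = (event_time / cycle_time) * 100
pct = (0.265 / 0.883) * 100
ratio = 0.3001
pct = 30.0113


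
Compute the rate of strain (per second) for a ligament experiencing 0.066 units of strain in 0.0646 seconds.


strain_rate = delta_strain / delta_t
strain_rate = 0.066 / 0.0646
strain_rate = 1.0217


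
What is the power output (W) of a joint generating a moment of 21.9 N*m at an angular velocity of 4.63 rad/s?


P = M * omega
P = 21.9 * 4.63
P = 101.3970


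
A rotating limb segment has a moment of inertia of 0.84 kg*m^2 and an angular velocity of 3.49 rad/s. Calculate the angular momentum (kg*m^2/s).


L = I * omega
L = 0.84 * 3.49
L = 2.9316


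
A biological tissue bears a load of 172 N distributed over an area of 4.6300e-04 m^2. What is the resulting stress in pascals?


stress = F / A
stress = 172 / 4.6300e-04
stress = 371490.2808


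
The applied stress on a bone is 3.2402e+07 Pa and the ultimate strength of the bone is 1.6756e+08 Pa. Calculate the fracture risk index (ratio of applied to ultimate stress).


FRI = applied / ultimate
FRI = 3.2402e+07 / 1.6756e+08
FRI = 0.1934


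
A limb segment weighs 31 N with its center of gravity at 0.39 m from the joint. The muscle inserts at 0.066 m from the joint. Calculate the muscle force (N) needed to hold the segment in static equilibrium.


F_muscle = W * d_load / d_muscle
F_muscle = 31 * 0.39 / 0.066
Numerator = 12.0900
F_muscle = 183.1818


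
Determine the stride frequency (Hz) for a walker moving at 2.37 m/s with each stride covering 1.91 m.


f = v / stride_length
f = 2.37 / 1.91
f = 1.2408


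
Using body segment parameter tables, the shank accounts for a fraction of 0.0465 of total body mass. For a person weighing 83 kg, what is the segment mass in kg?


m_segment = body_mass * fraction
m_segment = 83 * 0.0465
m_segment = 3.8595


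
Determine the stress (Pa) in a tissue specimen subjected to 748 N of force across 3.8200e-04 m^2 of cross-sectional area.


stress = F / A
stress = 748 / 3.8200e-04
stress = 1.9581e+06


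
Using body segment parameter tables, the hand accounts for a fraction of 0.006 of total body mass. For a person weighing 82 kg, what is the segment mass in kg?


m_segment = body_mass * fraction
m_segment = 82 * 0.006
m_segment = 0.4920


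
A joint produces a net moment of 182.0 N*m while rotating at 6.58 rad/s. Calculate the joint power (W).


P = M * omega
P = 182.0 * 6.58
P = 1197.5600


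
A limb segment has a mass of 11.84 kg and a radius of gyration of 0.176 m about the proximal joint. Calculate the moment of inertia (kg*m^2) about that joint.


I = m * k^2
I = 11.84 * 0.176^2
k^2 = 0.0310
I = 0.3668


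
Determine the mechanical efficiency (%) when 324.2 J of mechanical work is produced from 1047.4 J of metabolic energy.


eta = (W_mech / E_meta) * 100
eta = (324.2 / 1047.4) * 100
ratio = 0.3095
eta = 30.9528


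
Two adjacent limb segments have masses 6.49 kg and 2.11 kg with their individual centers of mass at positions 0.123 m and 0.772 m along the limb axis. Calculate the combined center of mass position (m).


COM = (m1*x1 + m2*x2) / (m1 + m2)
COM = (6.49*0.123 + 2.11*0.772) / (6.49 + 2.11)
Numerator = 2.4272
Denominator = 8.6000
COM = 0.2822


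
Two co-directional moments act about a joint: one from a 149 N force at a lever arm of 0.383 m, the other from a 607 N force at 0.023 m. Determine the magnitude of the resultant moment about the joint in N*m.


M = F1 * d1 + F2 * d2
M = 149 * 0.383 + 607 * 0.023
M = 57.0670 + 13.9610
M = 71.0280


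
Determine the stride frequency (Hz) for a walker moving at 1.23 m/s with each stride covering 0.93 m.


f = v / stride_length
f = 1.23 / 0.93
f = 1.3226


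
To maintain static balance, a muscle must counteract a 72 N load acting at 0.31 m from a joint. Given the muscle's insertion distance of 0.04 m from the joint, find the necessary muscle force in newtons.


F_muscle = W * d_load / d_muscle
F_muscle = 72 * 0.31 / 0.04
Numerator = 22.3200
F_muscle = 558.0000


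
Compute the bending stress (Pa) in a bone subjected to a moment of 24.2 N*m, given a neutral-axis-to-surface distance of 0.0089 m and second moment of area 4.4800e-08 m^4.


sigma = M * c / I
sigma = 24.2 * 0.0089 / 4.4800e-08
M * c = 0.2154
sigma = 4.8076e+06


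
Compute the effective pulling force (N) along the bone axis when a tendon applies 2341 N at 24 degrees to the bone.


F_eff = F_tendon * cos(theta)
theta = 24 deg = 0.4189 rad
cos(theta) = 0.9135
F_eff = 2341 * 0.9135
F_eff = 2138.6099


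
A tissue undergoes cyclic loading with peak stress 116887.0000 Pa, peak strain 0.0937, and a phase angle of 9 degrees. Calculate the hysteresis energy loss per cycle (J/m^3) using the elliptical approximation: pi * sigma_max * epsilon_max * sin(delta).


E_loss = pi * sigma_max * epsilon_max * sin(delta)
delta = 9 deg = 0.1571 rad
sin(delta) = 0.1564
E_loss = pi * 116887.0000 * 0.0937 * 0.1564
E_loss = 5382.5506


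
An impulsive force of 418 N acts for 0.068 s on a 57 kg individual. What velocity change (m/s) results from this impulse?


J = F * dt = 418 * 0.068 = 28.4240 N*s
delta_v = J / m
delta_v = 28.4240 / 57
delta_v = 0.4987


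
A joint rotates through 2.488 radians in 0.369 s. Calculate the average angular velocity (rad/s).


omega = delta_theta / delta_t
omega = 2.488 / 0.369
omega = 6.7425


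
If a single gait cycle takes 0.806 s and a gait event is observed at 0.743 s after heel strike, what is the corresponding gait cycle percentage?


pct = (event_time / cycle_time) * 100
pct = (0.743 / 0.806) * 100
ratio = 0.9218
pct = 92.1836


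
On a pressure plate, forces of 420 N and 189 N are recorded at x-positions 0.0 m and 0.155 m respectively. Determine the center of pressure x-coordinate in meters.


COP_x = (F1*x1 + F2*x2) / (F1 + F2)
COP_x = (420*0.0 + 189*0.155) / (420 + 189)
Numerator = 29.2950
Denominator = 609
COP_x = 0.0481


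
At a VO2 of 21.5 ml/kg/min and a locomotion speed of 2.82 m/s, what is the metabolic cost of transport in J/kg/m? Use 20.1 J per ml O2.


Power per kg = VO2 * 20.1 / 60
Power per kg = 21.5 * 20.1 / 60 = 7.2025 W/kg
Cost = power_per_kg / speed
Cost = 7.2025 / 2.82
Cost = 2.5541


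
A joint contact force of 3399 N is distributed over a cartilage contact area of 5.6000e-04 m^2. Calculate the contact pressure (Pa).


P = F / A
P = 3399 / 5.6000e-04
P = 6.0696e+06


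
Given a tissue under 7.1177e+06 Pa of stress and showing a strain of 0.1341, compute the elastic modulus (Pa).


E = stress / strain
E = 7.1177e+06 / 0.1341
E = 5.3078e+07


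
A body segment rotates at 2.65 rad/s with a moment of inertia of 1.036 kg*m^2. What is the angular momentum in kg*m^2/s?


L = I * omega
L = 1.036 * 2.65
L = 2.7454


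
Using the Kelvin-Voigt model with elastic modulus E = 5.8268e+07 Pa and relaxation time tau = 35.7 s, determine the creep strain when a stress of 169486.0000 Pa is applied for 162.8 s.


epsilon(t) = (sigma/E) * (1 - exp(-t/tau))
sigma/E = 169486.0000 / 5.8268e+07 = 0.0029
exp(-t/tau) = exp(-162.8 / 35.7) = 0.0105
epsilon = 0.0029 * (1 - 0.0105)
epsilon = 0.0029


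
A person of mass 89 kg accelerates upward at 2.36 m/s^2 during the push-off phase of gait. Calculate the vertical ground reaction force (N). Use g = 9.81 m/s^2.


GRF = m * (g + a)
GRF = 89 * (9.81 + 2.36)
GRF = 89 * 12.1700
GRF = 1083.1300


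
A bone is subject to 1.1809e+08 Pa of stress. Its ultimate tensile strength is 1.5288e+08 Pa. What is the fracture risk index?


FRI = applied / ultimate
FRI = 1.1809e+08 / 1.5288e+08
FRI = 0.7724


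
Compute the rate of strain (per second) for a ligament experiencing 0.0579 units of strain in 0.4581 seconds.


strain_rate = delta_strain / delta_t
strain_rate = 0.0579 / 0.4581
strain_rate = 0.1264


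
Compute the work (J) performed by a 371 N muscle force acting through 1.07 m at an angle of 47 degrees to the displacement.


W = F * d * cos(theta)
theta = 47 deg = 0.8203 rad
cos(theta) = 0.6820
W = 371 * 1.07 * 0.6820
W = 270.7329


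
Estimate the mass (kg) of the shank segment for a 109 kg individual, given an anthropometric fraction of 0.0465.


m_segment = body_mass * fraction
m_segment = 109 * 0.0465
m_segment = 5.0685


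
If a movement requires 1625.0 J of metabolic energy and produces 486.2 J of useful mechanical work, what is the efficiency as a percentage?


eta = (W_mech / E_meta) * 100
eta = (486.2 / 1625.0) * 100
ratio = 0.2992
eta = 29.9200


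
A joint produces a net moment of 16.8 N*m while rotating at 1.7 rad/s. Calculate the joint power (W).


P = M * omega
P = 16.8 * 1.7
P = 28.5600


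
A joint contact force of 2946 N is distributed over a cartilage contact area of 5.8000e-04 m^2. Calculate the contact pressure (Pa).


P = F / A
P = 2946 / 5.8000e-04
P = 5.0793e+06


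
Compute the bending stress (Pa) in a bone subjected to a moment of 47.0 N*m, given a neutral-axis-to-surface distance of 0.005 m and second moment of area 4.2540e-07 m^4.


sigma = M * c / I
sigma = 47.0 * 0.005 / 4.2540e-07
M * c = 0.2350
sigma = 552421.2506


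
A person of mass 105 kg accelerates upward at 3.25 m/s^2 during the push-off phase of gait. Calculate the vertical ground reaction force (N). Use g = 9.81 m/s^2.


GRF = m * (g + a)
GRF = 105 * (9.81 + 3.25)
GRF = 105 * 13.0600
GRF = 1371.3000


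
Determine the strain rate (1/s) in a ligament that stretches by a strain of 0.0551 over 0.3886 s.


strain_rate = delta_strain / delta_t
strain_rate = 0.0551 / 0.3886
strain_rate = 0.1418


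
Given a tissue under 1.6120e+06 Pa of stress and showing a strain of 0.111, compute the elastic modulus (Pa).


E = stress / strain
E = 1.6120e+06 / 0.111
E = 1.4523e+07


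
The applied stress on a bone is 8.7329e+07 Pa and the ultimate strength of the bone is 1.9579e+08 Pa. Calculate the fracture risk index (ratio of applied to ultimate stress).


FRI = applied / ultimate
FRI = 8.7329e+07 / 1.9579e+08
FRI = 0.4460


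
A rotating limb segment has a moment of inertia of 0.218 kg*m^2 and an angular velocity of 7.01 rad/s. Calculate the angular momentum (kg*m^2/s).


L = I * omega
L = 0.218 * 7.01
L = 1.5282


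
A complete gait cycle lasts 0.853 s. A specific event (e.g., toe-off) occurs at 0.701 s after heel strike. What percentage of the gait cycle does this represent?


pct = (event_time / cycle_time) * 100
pct = (0.701 / 0.853) * 100
ratio = 0.8218
pct = 82.1805


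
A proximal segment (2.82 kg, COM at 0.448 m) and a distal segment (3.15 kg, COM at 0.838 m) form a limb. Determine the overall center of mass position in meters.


COM = (m1*x1 + m2*x2) / (m1 + m2)
COM = (2.82*0.448 + 3.15*0.838) / (2.82 + 3.15)
Numerator = 3.9031
Denominator = 5.9700
COM = 0.6538


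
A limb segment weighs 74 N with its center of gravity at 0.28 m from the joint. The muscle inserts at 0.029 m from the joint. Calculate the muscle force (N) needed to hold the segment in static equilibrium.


F_muscle = W * d_load / d_muscle
F_muscle = 74 * 0.28 / 0.029
Numerator = 20.7200
F_muscle = 714.4828


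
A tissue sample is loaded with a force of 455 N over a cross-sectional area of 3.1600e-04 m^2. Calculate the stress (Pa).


stress = F / A
stress = 455 / 3.1600e-04
stress = 1.4399e+06


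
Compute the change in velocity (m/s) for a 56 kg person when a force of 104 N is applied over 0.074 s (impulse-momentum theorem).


J = F * dt = 104 * 0.074 = 7.6960 N*s
delta_v = J / m
delta_v = 7.6960 / 56
delta_v = 0.1374


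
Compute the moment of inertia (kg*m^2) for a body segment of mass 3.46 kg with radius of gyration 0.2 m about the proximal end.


I = m * k^2
I = 3.46 * 0.2^2
k^2 = 0.0400
I = 0.1384


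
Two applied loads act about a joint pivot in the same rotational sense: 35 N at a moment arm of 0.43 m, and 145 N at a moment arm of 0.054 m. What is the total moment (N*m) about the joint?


M = F1 * d1 + F2 * d2
M = 35 * 0.43 + 145 * 0.054
M = 15.0500 + 7.8300
M = 22.8800


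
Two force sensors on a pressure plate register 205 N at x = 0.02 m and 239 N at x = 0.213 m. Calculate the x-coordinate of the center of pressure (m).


COP_x = (F1*x1 + F2*x2) / (F1 + F2)
COP_x = (205*0.02 + 239*0.213) / (205 + 239)
Numerator = 55.0070
Denominator = 444
COP_x = 0.1239


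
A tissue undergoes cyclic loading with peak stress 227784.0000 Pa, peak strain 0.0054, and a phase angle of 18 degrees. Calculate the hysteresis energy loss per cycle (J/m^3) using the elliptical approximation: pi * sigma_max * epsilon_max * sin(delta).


E_loss = pi * sigma_max * epsilon_max * sin(delta)
delta = 18 deg = 0.3142 rad
sin(delta) = 0.3090
E_loss = pi * 227784.0000 * 0.0054 * 0.3090
E_loss = 1194.1234


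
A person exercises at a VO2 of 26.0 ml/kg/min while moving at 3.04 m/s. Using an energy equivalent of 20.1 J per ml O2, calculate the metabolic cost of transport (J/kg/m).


Power per kg = VO2 * 20.1 / 60
Power per kg = 26.0 * 20.1 / 60 = 8.7100 W/kg
Cost = power_per_kg / speed
Cost = 8.7100 / 3.04
Cost = 2.8651


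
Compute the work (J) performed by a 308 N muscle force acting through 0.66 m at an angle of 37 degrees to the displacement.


W = F * d * cos(theta)
theta = 37 deg = 0.6458 rad
cos(theta) = 0.7986
W = 308 * 0.66 * 0.7986
W = 162.3466


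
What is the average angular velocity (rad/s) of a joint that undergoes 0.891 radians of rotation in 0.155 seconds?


omega = delta_theta / delta_t
omega = 0.891 / 0.155
omega = 5.7484


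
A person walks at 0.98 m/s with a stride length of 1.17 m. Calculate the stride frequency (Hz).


f = v / stride_length
f = 0.98 / 1.17
f = 0.8376


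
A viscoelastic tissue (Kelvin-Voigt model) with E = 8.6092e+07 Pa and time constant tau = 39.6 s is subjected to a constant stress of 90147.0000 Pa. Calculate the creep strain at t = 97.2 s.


epsilon(t) = (sigma/E) * (1 - exp(-t/tau))
sigma/E = 90147.0000 / 8.6092e+07 = 0.0010
exp(-t/tau) = exp(-97.2 / 39.6) = 0.0859
epsilon = 0.0010 * (1 - 0.0859)
epsilon = 9.5715e-04


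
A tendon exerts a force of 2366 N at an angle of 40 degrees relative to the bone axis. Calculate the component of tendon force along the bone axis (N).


F_eff = F_tendon * cos(theta)
theta = 40 deg = 0.6981 rad
cos(theta) = 0.7660
F_eff = 2366 * 0.7660
F_eff = 1812.4612


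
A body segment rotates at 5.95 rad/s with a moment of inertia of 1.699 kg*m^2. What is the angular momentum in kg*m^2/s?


L = I * omega
L = 1.699 * 5.95
L = 10.1090


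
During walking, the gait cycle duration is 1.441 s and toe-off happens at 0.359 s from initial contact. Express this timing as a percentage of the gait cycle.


pct = (event_time / cycle_time) * 100
pct = (0.359 / 1.441) * 100
ratio = 0.2491
pct = 24.9133


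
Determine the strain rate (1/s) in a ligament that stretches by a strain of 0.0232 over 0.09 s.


strain_rate = delta_strain / delta_t
strain_rate = 0.0232 / 0.09
strain_rate = 0.2578


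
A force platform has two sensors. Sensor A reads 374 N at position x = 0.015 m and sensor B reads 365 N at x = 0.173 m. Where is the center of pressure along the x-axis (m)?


COP_x = (F1*x1 + F2*x2) / (F1 + F2)
COP_x = (374*0.015 + 365*0.173) / (374 + 365)
Numerator = 68.7550
Denominator = 739
COP_x = 0.0930


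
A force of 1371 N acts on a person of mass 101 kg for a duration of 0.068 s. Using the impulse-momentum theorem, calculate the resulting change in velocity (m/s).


J = F * dt = 1371 * 0.068 = 93.2280 N*s
delta_v = J / m
delta_v = 93.2280 / 101
delta_v = 0.9230


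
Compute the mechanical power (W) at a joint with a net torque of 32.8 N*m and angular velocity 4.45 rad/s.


P = M * omega
P = 32.8 * 4.45
P = 145.9600


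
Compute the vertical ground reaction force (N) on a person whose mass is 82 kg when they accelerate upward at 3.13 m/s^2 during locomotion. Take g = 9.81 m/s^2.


GRF = m * (g + a)
GRF = 82 * (9.81 + 3.13)
GRF = 82 * 12.9400
GRF = 1061.0800
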